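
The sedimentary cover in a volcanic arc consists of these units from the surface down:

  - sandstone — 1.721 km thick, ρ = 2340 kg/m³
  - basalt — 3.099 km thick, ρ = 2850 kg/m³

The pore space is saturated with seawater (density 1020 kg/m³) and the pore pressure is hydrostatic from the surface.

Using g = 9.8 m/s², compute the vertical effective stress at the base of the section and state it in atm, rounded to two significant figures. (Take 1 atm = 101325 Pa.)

Overburden (lithostatic) stress σ_v:
sandstone: 2340 kg/m³ × 9.8 m/s² × 1721 m = 3.947×10^7 Pa = 39.47 MPa
basalt: 2850 kg/m³ × 9.8 m/s² × 3099 m = 8.656×10^7 Pa = 86.56 MPa
Total = 39.47 + 86.56 = 126.02 MPa
Pore pressure P_p = 1020 kg/m³ × 9.8 m/s² × 4820 m = 4.818×10^7 Pa = 48.18 MPa
Effective stress σ' = σ_v − P_p = 126.0 − 48.18 = 77.840 MPa = 768.22 atm

770 atm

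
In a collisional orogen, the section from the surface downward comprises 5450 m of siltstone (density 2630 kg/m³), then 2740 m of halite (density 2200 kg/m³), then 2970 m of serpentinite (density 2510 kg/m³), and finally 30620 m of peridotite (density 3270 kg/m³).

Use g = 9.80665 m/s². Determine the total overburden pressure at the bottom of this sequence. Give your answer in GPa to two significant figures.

siltstone: 2630 kg/m³ × 9.80665 m/s² × 5450 m = 1.406×10^8 Pa = 0.1406 GPa
halite: 2200 kg/m³ × 9.80665 m/s² × 2740 m = 5.911×10^7 Pa = 0.05911 GPa
serpentinite: 2510 kg/m³ × 9.80665 m/s² × 2970 m = 7.311×10^7 Pa = 0.07311 GPa
peridotite: 3270 kg/m³ × 9.80665 m/s² × 30620 m = 9.819×10^8 Pa = 0.9819 GPa
Total = 0.1406 + 0.05911 + 0.07311 + 0.9819 = 1.2547 GPa

1.3 GPa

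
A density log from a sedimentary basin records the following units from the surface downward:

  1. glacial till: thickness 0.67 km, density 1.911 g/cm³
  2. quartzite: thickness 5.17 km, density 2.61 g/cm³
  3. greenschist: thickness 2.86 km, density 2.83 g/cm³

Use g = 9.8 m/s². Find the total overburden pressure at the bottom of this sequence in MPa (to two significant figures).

220 MPa

glacial till: 1911 kg/m³ × 9.8 m/s² × 670 m = 1.255×10^7 Pa = 12.55 MPa
quartzite: 2610 kg/m³ × 9.8 m/s² × 5170 m = 1.322×10^8 Pa = 132.2 MPa
greenschist: 2830 kg/m³ × 9.8 m/s² × 2860 m = 7.932×10^7 Pa = 79.32 MPa
Total = 12.55 + 132.2 + 79.32 = 224.11 MPa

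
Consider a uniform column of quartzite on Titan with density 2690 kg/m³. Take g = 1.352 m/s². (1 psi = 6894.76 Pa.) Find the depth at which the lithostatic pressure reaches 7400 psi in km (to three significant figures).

h = P/(ρg) = 7400 psi / (2690 kg/m³ × 1.352 m/s²) = 5.102×10^7 Pa / 3636.9 Pa/m = 14029 m
= 14.029 km

14.0 km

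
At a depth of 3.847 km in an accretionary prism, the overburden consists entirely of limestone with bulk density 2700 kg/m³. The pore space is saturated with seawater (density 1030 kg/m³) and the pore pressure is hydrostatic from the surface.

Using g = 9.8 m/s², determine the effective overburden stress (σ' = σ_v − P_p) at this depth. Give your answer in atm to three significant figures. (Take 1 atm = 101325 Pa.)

621 atm

Overburden (lithostatic) stress σ_v:
limestone: 2700 kg/m³ × 9.8 m/s² × 3847 m = 1.018×10^8 Pa = 101.8 MPa
Pore pressure P_p = 1030 kg/m³ × 9.8 m/s² × 3847 m = 3.883×10^7 Pa = 38.83 MPa
Effective stress σ' = σ_v − P_p = 101.8 − 38.83 = 62.960 MPa = 621.37 atm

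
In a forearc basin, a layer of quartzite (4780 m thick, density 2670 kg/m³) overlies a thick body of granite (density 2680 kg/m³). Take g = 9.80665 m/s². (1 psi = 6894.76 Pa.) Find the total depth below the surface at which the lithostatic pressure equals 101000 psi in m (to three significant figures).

Pressure at base of upper layers: 2670×9.80665×4780 = 1.252×10^8 Pa = 18153 psi
Remaining pressure to be supplied by granite: 6.964×10^8 − 1.252×10^8 = 5.712×10^8 Pa
Additional depth in granite = 5.712×10^8 Pa / (2680 kg/m³ × 9.80665 m/s²) = 21734 m
Total depth = 4780 m + 21734 m = 26514 m

26500 m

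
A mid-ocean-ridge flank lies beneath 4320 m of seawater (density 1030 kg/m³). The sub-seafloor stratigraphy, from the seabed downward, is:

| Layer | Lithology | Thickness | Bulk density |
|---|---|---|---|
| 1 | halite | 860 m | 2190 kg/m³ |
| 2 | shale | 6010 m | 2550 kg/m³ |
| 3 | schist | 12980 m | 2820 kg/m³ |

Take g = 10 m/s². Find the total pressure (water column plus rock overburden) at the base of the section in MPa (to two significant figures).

seawater: 1030 kg/m³ × 10 m/s² × 4320 m = 4.450×10^7 Pa = 44.50 MPa
halite: 2190 kg/m³ × 10 m/s² × 860 m = 1.883×10^7 Pa = 18.83 MPa
shale: 2550 kg/m³ × 10 m/s² × 6010 m = 1.533×10^8 Pa = 153.3 MPa
schist: 2820 kg/m³ × 10 m/s² × 12980 m = 3.660×10^8 Pa = 366.0 MPa
Total = 44.50 + 18.83 + 153.3 + 366.0 = 582.62 MPa

580 MPa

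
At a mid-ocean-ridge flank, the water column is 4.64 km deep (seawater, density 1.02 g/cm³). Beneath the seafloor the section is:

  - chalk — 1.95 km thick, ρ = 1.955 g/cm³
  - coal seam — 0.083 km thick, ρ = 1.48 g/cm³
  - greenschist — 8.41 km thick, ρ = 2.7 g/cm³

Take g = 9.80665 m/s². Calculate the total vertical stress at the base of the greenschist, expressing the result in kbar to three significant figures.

seawater: 1020 kg/m³ × 9.80665 m/s² × 4640 m = 4.641×10^7 Pa = 0.4641 kbar
chalk: 1955 kg/m³ × 9.80665 m/s² × 1950 m = 3.739×10^7 Pa = 0.3739 kbar
coal seam: 1480 kg/m³ × 9.80665 m/s² × 83 m = 1.205×10^6 Pa = 0.01205 kbar
greenschist: 2700 kg/m³ × 9.80665 m/s² × 8410 m = 2.227×10^8 Pa = 2.227 kbar
Total = 0.4641 + 0.3739 + 0.01205 + 2.227 = 3.0768 kbar

3.08 kbar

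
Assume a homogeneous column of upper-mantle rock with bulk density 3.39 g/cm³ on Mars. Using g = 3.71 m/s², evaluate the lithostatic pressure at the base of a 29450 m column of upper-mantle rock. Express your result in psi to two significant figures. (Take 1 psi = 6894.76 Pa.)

54000 psi

upper-mantle rock: 3390 kg/m³ × 3.71 m/s² × 29450 m = 3.704×10^8 Pa = 53720 psi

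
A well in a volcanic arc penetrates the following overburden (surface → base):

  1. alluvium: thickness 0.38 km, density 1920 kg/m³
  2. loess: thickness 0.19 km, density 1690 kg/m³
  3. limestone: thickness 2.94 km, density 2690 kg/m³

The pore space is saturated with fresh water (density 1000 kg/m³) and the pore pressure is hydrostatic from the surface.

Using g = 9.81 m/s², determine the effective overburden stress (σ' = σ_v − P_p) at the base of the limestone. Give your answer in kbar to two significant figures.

Overburden (lithostatic) stress σ_v:
alluvium: 1920 kg/m³ × 9.81 m/s² × 380 m = 7.157×10^6 Pa = 7.157 MPa
loess: 1690 kg/m³ × 9.81 m/s² × 190 m = 3.150×10^6 Pa = 3.150 MPa
limestone: 2690 kg/m³ × 9.81 m/s² × 2940 m = 7.758×10^7 Pa = 77.58 MPa
Total = 7.157 + 3.150 + 77.58 = 87.891 MPa
Pore pressure P_p = 1000 kg/m³ × 9.81 m/s² × 3510 m = 3.443×10^7 Pa = 34.43 MPa
Effective stress σ' = σ_v − P_p = 87.89 − 34.43 = 53.458 MPa = 0.53458 kbar

0.53 kbar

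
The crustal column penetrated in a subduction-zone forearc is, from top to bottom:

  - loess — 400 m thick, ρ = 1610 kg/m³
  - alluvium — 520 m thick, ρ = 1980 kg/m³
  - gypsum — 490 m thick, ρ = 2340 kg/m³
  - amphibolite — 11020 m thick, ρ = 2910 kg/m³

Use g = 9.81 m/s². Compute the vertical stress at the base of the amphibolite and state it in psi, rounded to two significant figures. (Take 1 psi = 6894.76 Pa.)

loess: 1610 kg/m³ × 9.81 m/s² × 400 m = 6.318×10^6 Pa = 916.3 psi
alluvium: 1980 kg/m³ × 9.81 m/s² × 520 m = 1.010×10^7 Pa = 1465 psi
gypsum: 2340 kg/m³ × 9.81 m/s² × 490 m = 1.125×10^7 Pa = 1631 psi
amphibolite: 2910 kg/m³ × 9.81 m/s² × 11020 m = 3.146×10^8 Pa = 45627 psi
Total = 916.3 + 1465 + 1631 + 45627 = 49640 psi

50000 psi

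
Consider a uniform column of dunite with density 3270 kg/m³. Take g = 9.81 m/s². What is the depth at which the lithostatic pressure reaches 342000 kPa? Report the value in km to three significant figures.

h = P/(ρg) = 342000 kPa / (3270 kg/m³ × 9.81 m/s²) = 3.420×10^8 Pa / 32079 Pa/m = 10661 m
= 10.661 km

10.7 km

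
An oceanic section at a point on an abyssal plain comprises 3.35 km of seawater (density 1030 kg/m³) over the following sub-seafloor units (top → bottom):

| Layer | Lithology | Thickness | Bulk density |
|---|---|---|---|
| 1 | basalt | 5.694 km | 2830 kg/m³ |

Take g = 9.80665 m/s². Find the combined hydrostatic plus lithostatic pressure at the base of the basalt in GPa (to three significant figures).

0.192 GPa

seawater: 1030 kg/m³ × 9.80665 m/s² × 3350 m = 3.384×10^7 Pa = 0.03384 GPa
basalt: 2830 kg/m³ × 9.80665 m/s² × 5694 m = 1.580×10^8 Pa = 0.1580 GPa
Total = 0.03384 + 0.1580 = 0.19186 GPa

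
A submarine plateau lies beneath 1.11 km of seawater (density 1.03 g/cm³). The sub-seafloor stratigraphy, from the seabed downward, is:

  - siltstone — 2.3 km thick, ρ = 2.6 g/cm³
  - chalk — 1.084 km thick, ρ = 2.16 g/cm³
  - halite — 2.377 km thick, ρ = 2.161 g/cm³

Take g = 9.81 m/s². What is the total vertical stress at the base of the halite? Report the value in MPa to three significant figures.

143 MPa

seawater: 1030 kg/m³ × 9.81 m/s² × 1110 m = 1.122×10^7 Pa = 11.22 MPa
siltstone: 2600 kg/m³ × 9.81 m/s² × 2300 m = 5.866×10^7 Pa = 58.66 MPa
chalk: 2160 kg/m³ × 9.81 m/s² × 1084 m = 2.297×10^7 Pa = 22.97 MPa
halite: 2161 kg/m³ × 9.81 m/s² × 2377 m = 5.039×10^7 Pa = 50.39 MPa
Total = 11.22 + 58.66 + 22.97 + 50.39 = 143.24 MPa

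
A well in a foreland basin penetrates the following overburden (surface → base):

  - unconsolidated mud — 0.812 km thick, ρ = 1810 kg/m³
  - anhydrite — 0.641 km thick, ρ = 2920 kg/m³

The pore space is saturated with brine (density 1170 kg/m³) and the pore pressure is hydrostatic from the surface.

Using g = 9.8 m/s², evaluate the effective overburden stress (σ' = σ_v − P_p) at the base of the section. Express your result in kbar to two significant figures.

Overburden (lithostatic) stress σ_v:
unconsolidated mud: 1810 kg/m³ × 9.8 m/s² × 812 m = 1.440×10^7 Pa = 14.40 MPa
anhydrite: 2920 kg/m³ × 9.8 m/s² × 641 m = 1.834×10^7 Pa = 18.34 MPa
Total = 14.40 + 18.34 = 32.746 MPa
Pore pressure P_p = 1170 kg/m³ × 9.8 m/s² × 1453 m = 1.666×10^7 Pa = 16.66 MPa
Effective stress σ' = σ_v − P_p = 32.75 − 16.66 = 16.086 MPa = 0.16086 kbar

0.16 kbar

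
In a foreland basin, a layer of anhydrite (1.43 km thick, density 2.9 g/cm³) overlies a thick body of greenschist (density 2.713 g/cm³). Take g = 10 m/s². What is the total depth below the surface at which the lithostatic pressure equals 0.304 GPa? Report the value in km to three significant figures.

Pressure at base of upper layers: 2900×10×1430 = 4.147×10^7 Pa = 0.04147 GPa
Remaining pressure to be supplied by greenschist: 3.040×10^8 − 4.147×10^7 = 2.625×10^8 Pa
Additional depth in greenschist = 2.625×10^8 Pa / (2713 kg/m³ × 10 m/s²) = 9676.7 m
Total depth = 1430 m + 9676.7 m = 11107 m
= 11.107 km

11.1 km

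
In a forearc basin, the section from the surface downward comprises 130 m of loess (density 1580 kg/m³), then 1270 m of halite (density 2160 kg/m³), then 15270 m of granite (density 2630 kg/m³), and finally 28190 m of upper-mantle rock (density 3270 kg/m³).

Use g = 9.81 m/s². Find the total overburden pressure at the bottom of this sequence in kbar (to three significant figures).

loess: 1580 kg/m³ × 9.81 m/s² × 130 m = 2.015×10^6 Pa = 0.02015 kbar
halite: 2160 kg/m³ × 9.81 m/s² × 1270 m = 2.691×10^7 Pa = 0.2691 kbar
granite: 2630 kg/m³ × 9.81 m/s² × 15270 m = 3.940×10^8 Pa = 3.940 kbar
upper-mantle rock: 3270 kg/m³ × 9.81 m/s² × 28190 m = 9.043×10^8 Pa = 9.043 kbar
Total = 0.02015 + 0.2691 + 3.940 + 9.043 = 13.272 kbar

13.3 kbar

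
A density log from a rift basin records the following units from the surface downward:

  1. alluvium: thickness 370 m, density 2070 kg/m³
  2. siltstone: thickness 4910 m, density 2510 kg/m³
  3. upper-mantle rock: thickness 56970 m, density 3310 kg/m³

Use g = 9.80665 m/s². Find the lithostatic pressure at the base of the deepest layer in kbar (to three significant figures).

alluvium: 2070 kg/m³ × 9.80665 m/s² × 370 m = 7.511×10^6 Pa = 0.07511 kbar
siltstone: 2510 kg/m³ × 9.80665 m/s² × 4910 m = 1.209×10^8 Pa = 1.209 kbar
upper-mantle rock: 3310 kg/m³ × 9.80665 m/s² × 56970 m = 1.849×10^9 Pa = 18.49 kbar
Total = 0.07511 + 1.209 + 18.49 = 19.776 kbar

19.8 kbar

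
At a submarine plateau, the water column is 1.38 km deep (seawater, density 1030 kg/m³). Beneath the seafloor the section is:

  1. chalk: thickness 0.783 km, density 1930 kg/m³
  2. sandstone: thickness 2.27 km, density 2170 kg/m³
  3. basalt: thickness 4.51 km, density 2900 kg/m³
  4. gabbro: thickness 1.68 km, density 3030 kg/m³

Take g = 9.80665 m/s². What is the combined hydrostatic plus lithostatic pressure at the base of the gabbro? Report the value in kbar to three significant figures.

seawater: 1030 kg/m³ × 9.80665 m/s² × 1380 m = 1.394×10^7 Pa = 0.1394 kbar
chalk: 1930 kg/m³ × 9.80665 m/s² × 783 m = 1.482×10^7 Pa = 0.1482 kbar
sandstone: 2170 kg/m³ × 9.80665 m/s² × 2270 m = 4.831×10^7 Pa = 0.4831 kbar
basalt: 2900 kg/m³ × 9.80665 m/s² × 4510 m = 1.283×10^8 Pa = 1.283 kbar
gabbro: 3030 kg/m³ × 9.80665 m/s² × 1680 m = 4.992×10^7 Pa = 0.4992 kbar
Total = 0.1394 + 0.1482 + 0.4831 + 1.283 + 0.4992 = 2.5525 kbar

2.55 kbar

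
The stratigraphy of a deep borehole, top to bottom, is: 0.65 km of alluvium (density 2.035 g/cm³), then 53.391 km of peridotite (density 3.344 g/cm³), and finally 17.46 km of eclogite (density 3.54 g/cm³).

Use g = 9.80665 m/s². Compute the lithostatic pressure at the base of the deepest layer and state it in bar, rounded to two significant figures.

alluvium: 2035 kg/m³ × 9.80665 m/s² × 650 m = 1.297×10^7 Pa = 129.7 bar
peridotite: 3344 kg/m³ × 9.80665 m/s² × 53391 m = 1.751×10^9 Pa = 17509 bar
eclogite: 3540 kg/m³ × 9.80665 m/s² × 17460 m = 6.061×10^8 Pa = 6061 bar
Total = 129.7 + 17509 + 6061 = 23700 bar

24000 bar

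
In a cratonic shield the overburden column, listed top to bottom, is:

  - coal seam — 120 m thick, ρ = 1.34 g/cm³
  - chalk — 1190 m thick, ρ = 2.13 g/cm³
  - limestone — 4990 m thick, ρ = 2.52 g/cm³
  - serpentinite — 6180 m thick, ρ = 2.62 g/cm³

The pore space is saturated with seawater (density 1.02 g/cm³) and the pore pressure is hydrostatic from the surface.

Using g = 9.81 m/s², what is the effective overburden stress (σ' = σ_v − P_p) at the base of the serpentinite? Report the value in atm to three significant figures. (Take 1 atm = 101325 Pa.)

Overburden (lithostatic) stress σ_v:
coal seam: 1340 kg/m³ × 9.81 m/s² × 120 m = 1.577×10^6 Pa = 1.577 MPa
chalk: 2130 kg/m³ × 9.81 m/s² × 1190 m = 2.487×10^7 Pa = 24.87 MPa
limestone: 2520 kg/m³ × 9.81 m/s² × 4990 m = 1.234×10^8 Pa = 123.4 MPa
serpentinite: 2620 kg/m³ × 9.81 m/s² × 6180 m = 1.588×10^8 Pa = 158.8 MPa
Total = 1.577 + 24.87 + 123.4 + 158.8 = 308.64 MPa
Pore pressure P_p = 1020 kg/m³ × 9.81 m/s² × 12480 m = 1.249×10^8 Pa = 124.9 MPa
Effective stress σ' = σ_v − P_p = 308.6 − 124.9 = 183.76 MPa = 1813.6 atm

1810 atm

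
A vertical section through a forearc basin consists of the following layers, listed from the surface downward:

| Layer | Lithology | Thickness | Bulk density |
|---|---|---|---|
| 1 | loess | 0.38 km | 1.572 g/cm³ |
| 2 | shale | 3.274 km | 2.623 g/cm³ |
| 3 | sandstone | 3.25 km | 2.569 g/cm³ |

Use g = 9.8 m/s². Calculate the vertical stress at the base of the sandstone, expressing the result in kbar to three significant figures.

loess: 1572 kg/m³ × 9.8 m/s² × 380 m = 5.854×10^6 Pa = 0.05854 kbar
shale: 2623 kg/m³ × 9.8 m/s² × 3274 m = 8.416×10^7 Pa = 0.8416 kbar
sandstone: 2569 kg/m³ × 9.8 m/s² × 3250 m = 8.182×10^7 Pa = 0.8182 kbar
Total = 0.05854 + 0.8416 + 0.8182 = 1.7184 kbar

1.72 kbar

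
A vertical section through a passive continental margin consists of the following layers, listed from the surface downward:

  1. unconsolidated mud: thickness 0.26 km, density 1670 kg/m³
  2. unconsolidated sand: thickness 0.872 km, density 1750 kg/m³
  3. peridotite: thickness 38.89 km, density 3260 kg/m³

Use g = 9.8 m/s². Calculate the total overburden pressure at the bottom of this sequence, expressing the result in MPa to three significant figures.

1260 MPa

unconsolidated mud: 1670 kg/m³ × 9.8 m/s² × 260 m = 4.255×10^6 Pa = 4.255 MPa
unconsolidated sand: 1750 kg/m³ × 9.8 m/s² × 872 m = 1.495×10^7 Pa = 14.95 MPa
peridotite: 3260 kg/m³ × 9.8 m/s² × 38890 m = 1.242×10^9 Pa = 1242 MPa
Total = 4.255 + 14.95 + 1242 = 1261.7 MPa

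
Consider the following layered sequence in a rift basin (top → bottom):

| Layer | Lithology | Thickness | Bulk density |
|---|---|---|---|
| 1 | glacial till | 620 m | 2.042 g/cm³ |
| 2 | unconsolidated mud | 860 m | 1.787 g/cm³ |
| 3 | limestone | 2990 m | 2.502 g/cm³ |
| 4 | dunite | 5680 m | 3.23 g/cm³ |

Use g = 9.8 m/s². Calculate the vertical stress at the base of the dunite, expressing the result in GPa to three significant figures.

glacial till: 2042 kg/m³ × 9.8 m/s² × 620 m = 1.241×10^7 Pa = 0.01241 GPa
unconsolidated mud: 1787 kg/m³ × 9.8 m/s² × 860 m = 1.506×10^7 Pa = 0.01506 GPa
limestone: 2502 kg/m³ × 9.8 m/s² × 2990 m = 7.331×10^7 Pa = 0.07331 GPa
dunite: 3230 kg/m³ × 9.8 m/s² × 5680 m = 1.798×10^8 Pa = 0.1798 GPa
Total = 0.01241 + 0.01506 + 0.07331 + 0.1798 = 0.28058 GPa

0.281 GPa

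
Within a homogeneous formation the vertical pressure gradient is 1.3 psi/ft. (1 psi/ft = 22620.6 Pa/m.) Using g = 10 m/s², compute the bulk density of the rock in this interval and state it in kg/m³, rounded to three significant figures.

2940 kg/m³

ρ = (dP/dz)/g = 1.3 psi/ft / 10 m/s² = 29407 Pa/m / 10 m/s² = 2940.7 kg/m³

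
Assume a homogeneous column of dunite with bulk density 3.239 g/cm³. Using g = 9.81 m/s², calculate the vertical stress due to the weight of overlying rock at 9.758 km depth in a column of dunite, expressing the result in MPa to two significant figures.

dunite: 3239 kg/m³ × 9.81 m/s² × 9758 m = 3.101×10^8 Pa = 310.1 MPa

310 MPa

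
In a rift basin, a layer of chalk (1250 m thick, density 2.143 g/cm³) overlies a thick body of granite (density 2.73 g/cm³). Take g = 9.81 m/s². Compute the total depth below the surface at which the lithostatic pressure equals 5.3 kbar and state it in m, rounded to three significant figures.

20100 m

Pressure at base of upper layers: 2143×9.81×1250 = 2.628×10^7 Pa = 0.2628 kbar
Remaining pressure to be supplied by granite: 5.300×10^8 − 2.628×10^7 = 5.037×10^8 Pa
Additional depth in granite = 5.037×10^8 Pa / (2730 kg/m³ × 9.81 m/s²) = 18809 m
Total depth = 1250 m + 18809 m = 20059 m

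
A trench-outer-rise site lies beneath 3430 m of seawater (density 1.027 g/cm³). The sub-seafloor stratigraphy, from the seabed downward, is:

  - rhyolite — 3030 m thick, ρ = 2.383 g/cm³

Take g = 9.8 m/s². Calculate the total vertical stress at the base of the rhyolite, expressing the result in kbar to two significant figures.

seawater: 1027 kg/m³ × 9.8 m/s² × 3430 m = 3.452×10^7 Pa = 0.3452 kbar
rhyolite: 2383 kg/m³ × 9.8 m/s² × 3030 m = 7.076×10^7 Pa = 0.7076 kbar
Total = 0.3452 + 0.7076 = 1.0528 kbar

1.1 kbar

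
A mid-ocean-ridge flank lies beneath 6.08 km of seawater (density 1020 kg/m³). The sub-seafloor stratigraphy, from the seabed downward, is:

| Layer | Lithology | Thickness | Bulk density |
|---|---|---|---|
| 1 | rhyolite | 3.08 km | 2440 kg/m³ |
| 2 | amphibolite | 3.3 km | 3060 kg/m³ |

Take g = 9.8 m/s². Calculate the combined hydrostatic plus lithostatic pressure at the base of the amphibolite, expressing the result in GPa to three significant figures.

0.233 GPa

seawater: 1020 kg/m³ × 9.8 m/s² × 6080 m = 6.078×10^7 Pa = 0.06078 GPa
rhyolite: 2440 kg/m³ × 9.8 m/s² × 3080 m = 7.365×10^7 Pa = 0.07365 GPa
amphibolite: 3060 kg/m³ × 9.8 m/s² × 3300 m = 9.896×10^7 Pa = 0.09896 GPa
Total = 0.06078 + 0.07365 + 0.09896 = 0.23339 GPa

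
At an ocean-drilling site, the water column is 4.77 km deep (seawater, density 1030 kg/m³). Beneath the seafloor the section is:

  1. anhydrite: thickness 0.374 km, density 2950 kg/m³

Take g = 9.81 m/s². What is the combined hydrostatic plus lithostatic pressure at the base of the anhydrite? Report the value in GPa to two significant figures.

0.059 GPa

seawater: 1030 kg/m³ × 9.81 m/s² × 4770 m = 4.820×10^7 Pa = 0.04820 GPa
anhydrite: 2950 kg/m³ × 9.81 m/s² × 374 m = 1.082×10^7 Pa = 0.01082 GPa
Total = 0.04820 + 0.01082 = 0.059021 GPa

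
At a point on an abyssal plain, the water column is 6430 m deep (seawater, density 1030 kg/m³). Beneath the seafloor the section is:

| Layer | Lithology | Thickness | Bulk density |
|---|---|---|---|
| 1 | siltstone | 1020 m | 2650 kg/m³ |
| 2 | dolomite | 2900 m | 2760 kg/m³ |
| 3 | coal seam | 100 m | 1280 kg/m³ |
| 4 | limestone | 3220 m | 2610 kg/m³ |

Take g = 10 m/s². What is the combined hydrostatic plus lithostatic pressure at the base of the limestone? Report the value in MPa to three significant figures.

seawater: 1030 kg/m³ × 10 m/s² × 6430 m = 6.623×10^7 Pa = 66.23 MPa
siltstone: 2650 kg/m³ × 10 m/s² × 1020 m = 2.703×10^7 Pa = 27.03 MPa
dolomite: 2760 kg/m³ × 10 m/s² × 2900 m = 8.004×10^7 Pa = 80.04 MPa
coal seam: 1280 kg/m³ × 10 m/s² × 100 m = 1.280×10^6 Pa = 1.280 MPa
limestone: 2610 kg/m³ × 10 m/s² × 3220 m = 8.404×10^7 Pa = 84.04 MPa
Total = 66.23 + 27.03 + 80.04 + 1.280 + 84.04 = 258.62 MPa

259 MPa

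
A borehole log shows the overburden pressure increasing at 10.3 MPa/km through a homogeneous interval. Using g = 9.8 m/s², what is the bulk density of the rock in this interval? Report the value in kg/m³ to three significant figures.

ρ = (dP/dz)/g = 10.3 MPa/km / 9.8 m/s² = 10300 Pa/m / 9.8 m/s² = 1051.0 kg/m³

1050 kg/m³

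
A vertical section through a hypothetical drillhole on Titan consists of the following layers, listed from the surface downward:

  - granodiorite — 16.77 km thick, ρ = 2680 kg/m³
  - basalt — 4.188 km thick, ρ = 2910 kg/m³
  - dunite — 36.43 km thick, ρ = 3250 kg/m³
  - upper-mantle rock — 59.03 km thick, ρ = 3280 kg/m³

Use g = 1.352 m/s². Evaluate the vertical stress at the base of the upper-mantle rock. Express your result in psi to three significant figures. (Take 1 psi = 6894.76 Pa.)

72400 psi

granodiorite: 2680 kg/m³ × 1.352 m/s² × 16770 m = 6.076×10^7 Pa = 8813 psi
basalt: 2910 kg/m³ × 1.352 m/s² × 4188 m = 1.648×10^7 Pa = 2390 psi
dunite: 3250 kg/m³ × 1.352 m/s² × 36430 m = 1.601×10^8 Pa = 23217 psi
upper-mantle rock: 3280 kg/m³ × 1.352 m/s² × 59030 m = 2.618×10^8 Pa = 37967 psi
Total = 8813 + 2390 + 23217 + 37967 = 72386 psi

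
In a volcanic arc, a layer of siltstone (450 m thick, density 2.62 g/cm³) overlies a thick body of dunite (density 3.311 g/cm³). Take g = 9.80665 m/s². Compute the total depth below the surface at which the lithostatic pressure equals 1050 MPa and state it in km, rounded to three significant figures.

Pressure at base of upper layers: 2620×9.80665×450 = 1.156×10^7 Pa = 11.56 MPa
Remaining pressure to be supplied by dunite: 1.050×10^9 − 1.156×10^7 = 1.038×10^9 Pa
Additional depth in dunite = 1.038×10^9 Pa / (3311 kg/m³ × 9.80665 m/s²) = 31982 m
Total depth = 450 m + 31982 m = 32432 m
= 32.432 km

32.4 km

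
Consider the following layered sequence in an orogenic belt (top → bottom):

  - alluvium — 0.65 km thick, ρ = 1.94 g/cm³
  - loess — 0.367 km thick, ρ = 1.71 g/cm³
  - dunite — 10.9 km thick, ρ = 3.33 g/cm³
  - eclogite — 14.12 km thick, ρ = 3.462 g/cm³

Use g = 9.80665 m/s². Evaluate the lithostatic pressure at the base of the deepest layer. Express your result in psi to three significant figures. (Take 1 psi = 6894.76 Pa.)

124000 psi

alluvium: 1940 kg/m³ × 9.80665 m/s² × 650 m = 1.237×10^7 Pa = 1794 psi
loess: 1710 kg/m³ × 9.80665 m/s² × 367 m = 6.154×10^6 Pa = 892.6 psi
dunite: 3330 kg/m³ × 9.80665 m/s² × 10900 m = 3.560×10^8 Pa = 51626 psi
eclogite: 3462 kg/m³ × 9.80665 m/s² × 14120 m = 4.794×10^8 Pa = 69529 psi
Total = 1794 + 892.6 + 51626 + 69529 = 1.2384×10^5 psi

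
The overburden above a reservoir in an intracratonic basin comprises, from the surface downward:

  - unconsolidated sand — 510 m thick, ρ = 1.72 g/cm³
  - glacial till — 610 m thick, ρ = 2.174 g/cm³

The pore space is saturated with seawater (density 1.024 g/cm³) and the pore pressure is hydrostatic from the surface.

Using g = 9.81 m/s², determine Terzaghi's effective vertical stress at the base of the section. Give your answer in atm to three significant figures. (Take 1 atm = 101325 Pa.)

102 atm

Overburden (lithostatic) stress σ_v:
unconsolidated sand: 1720 kg/m³ × 9.81 m/s² × 510 m = 8.605×10^6 Pa = 8.605 MPa
glacial till: 2174 kg/m³ × 9.81 m/s² × 610 m = 1.301×10^7 Pa = 13.01 MPa
Total = 8.605 + 13.01 = 21.615 MPa
Pore pressure P_p = 1024 kg/m³ × 9.81 m/s² × 1120 m = 1.125×10^7 Pa = 11.25 MPa
Effective stress σ' = σ_v − P_p = 21.61 − 11.25 = 10.364 MPa = 102.28 atm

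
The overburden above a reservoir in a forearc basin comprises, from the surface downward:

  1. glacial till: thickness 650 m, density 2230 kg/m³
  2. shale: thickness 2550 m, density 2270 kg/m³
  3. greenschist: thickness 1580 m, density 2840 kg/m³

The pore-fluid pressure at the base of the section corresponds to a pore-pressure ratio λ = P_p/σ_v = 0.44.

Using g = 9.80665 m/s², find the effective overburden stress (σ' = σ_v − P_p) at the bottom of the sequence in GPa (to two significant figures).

Overburden (lithostatic) stress σ_v:
glacial till: 2230 kg/m³ × 9.80665 m/s² × 650 m = 1.421×10^7 Pa = 14.21 MPa
shale: 2270 kg/m³ × 9.80665 m/s² × 2550 m = 5.677×10^7 Pa = 56.77 MPa
greenschist: 2840 kg/m³ × 9.80665 m/s² × 1580 m = 4.400×10^7 Pa = 44.00 MPa
Total = 14.21 + 56.77 + 44.00 = 114.98 MPa
Pore pressure P_p = λ·σ_v = 0.44 × 115.0 MPa = 50.59 MPa
Effective stress σ' = σ_v − P_p = 115.0 − 50.59 = 64.392 MPa = 0.064392 GPa

0.064 GPa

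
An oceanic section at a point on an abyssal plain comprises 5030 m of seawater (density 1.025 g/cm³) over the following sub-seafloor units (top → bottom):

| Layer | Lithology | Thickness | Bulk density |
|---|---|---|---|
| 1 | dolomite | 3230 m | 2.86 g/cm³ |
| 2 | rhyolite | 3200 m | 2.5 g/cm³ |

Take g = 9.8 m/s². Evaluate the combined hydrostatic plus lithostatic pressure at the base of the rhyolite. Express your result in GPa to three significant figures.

seawater: 1025 kg/m³ × 9.8 m/s² × 5030 m = 5.053×10^7 Pa = 0.05053 GPa
dolomite: 2860 kg/m³ × 9.8 m/s² × 3230 m = 9.053×10^7 Pa = 0.09053 GPa
rhyolite: 2500 kg/m³ × 9.8 m/s² × 3200 m = 7.840×10^7 Pa = 0.07840 GPa
Total = 0.05053 + 0.09053 + 0.07840 = 0.21946 GPa

0.219 GPa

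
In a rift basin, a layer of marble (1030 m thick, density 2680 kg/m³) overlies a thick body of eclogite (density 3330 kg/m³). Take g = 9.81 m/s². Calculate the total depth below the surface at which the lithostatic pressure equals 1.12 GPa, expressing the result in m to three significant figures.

34500 m

Pressure at base of upper layers: 2680×9.81×1030 = 2.708×10^7 Pa = 0.02708 GPa
Remaining pressure to be supplied by eclogite: 1.120×10^9 − 2.708×10^7 = 1.093×10^9 Pa
Additional depth in eclogite = 1.093×10^9 Pa / (3330 kg/m³ × 9.81 m/s²) = 33456 m
Total depth = 1030 m + 33456 m = 34486 m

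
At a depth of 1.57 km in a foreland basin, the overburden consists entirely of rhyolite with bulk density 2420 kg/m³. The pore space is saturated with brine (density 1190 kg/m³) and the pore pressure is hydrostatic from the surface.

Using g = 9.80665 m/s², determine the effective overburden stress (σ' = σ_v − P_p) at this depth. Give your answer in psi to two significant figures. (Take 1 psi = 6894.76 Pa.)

Overburden (lithostatic) stress σ_v:
rhyolite: 2420 kg/m³ × 9.80665 m/s² × 1570 m = 3.726×10^7 Pa = 37.26 MPa
Pore pressure P_p = 1190 kg/m³ × 9.80665 m/s² × 1570 m = 1.832×10^7 Pa = 18.32 MPa
Effective stress σ' = σ_v − P_p = 37.26 − 18.32 = 18.938 MPa = 2746.7 psi

2700 psi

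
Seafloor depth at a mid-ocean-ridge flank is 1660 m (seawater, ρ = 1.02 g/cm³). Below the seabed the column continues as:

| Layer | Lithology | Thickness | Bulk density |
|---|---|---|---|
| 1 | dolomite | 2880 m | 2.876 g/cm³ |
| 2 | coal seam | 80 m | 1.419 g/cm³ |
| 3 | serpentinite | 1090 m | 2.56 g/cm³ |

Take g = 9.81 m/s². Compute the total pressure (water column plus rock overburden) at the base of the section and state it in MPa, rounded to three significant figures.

seawater: 1020 kg/m³ × 9.81 m/s² × 1660 m = 1.661×10^7 Pa = 16.61 MPa
dolomite: 2876 kg/m³ × 9.81 m/s² × 2880 m = 8.126×10^7 Pa = 81.26 MPa
coal seam: 1419 kg/m³ × 9.81 m/s² × 80 m = 1.114×10^6 Pa = 1.114 MPa
serpentinite: 2560 kg/m³ × 9.81 m/s² × 1090 m = 2.737×10^7 Pa = 27.37 MPa
Total = 16.61 + 81.26 + 1.114 + 27.37 = 126.35 MPa

126 MPa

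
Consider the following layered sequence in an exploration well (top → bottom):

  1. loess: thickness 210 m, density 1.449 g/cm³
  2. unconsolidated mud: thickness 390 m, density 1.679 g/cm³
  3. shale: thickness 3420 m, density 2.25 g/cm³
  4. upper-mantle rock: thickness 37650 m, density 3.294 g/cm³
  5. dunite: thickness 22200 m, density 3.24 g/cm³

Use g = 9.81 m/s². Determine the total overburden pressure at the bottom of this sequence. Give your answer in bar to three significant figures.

loess: 1449 kg/m³ × 9.81 m/s² × 210 m = 2.985×10^6 Pa = 29.85 bar
unconsolidated mud: 1679 kg/m³ × 9.81 m/s² × 390 m = 6.424×10^6 Pa = 64.24 bar
shale: 2250 kg/m³ × 9.81 m/s² × 3420 m = 7.549×10^7 Pa = 754.9 bar
upper-mantle rock: 3294 kg/m³ × 9.81 m/s² × 37650 m = 1.217×10^9 Pa = 12166 bar
dunite: 3240 kg/m³ × 9.81 m/s² × 22200 m = 7.056×10^8 Pa = 7056 bar
Total = 29.85 + 64.24 + 754.9 + 12166 + 7056 = 20071 bar

20100 bar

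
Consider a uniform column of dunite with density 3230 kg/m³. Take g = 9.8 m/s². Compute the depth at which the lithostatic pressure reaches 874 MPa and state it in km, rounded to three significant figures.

h = P/(ρg) = 874 MPa / (3230 kg/m³ × 9.8 m/s²) = 8.740×10^8 Pa / 31654 Pa/m = 27611 m
= 27.611 km

27.6 km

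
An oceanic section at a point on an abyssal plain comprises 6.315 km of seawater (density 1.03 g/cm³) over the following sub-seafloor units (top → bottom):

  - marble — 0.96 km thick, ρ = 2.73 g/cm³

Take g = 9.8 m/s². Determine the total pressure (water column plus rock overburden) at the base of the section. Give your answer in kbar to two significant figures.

0.89 kbar

seawater: 1030 kg/m³ × 9.8 m/s² × 6315 m = 6.374×10^7 Pa = 0.6374 kbar
marble: 2730 kg/m³ × 9.8 m/s² × 960 m = 2.568×10^7 Pa = 0.2568 kbar
Total = 0.6374 + 0.2568 = 0.89427 kbar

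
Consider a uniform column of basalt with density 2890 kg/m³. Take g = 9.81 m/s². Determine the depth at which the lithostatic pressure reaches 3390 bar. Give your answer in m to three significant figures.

h = P/(ρg) = 3390 bar / (2890 kg/m³ × 9.81 m/s²) = 3.390×10^8 Pa / 28351 Pa/m = 11957 m

12000 m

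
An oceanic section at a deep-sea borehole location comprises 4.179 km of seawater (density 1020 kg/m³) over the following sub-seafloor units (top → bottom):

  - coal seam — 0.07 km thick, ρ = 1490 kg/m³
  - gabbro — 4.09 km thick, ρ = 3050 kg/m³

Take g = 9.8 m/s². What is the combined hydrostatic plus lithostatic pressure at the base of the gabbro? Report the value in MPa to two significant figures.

seawater: 1020 kg/m³ × 9.8 m/s² × 4179 m = 4.177×10^7 Pa = 41.77 MPa
coal seam: 1490 kg/m³ × 9.8 m/s² × 70 m = 1.022×10^6 Pa = 1.022 MPa
gabbro: 3050 kg/m³ × 9.8 m/s² × 4090 m = 1.223×10^8 Pa = 122.3 MPa
Total = 41.77 + 1.022 + 122.3 = 165.05 MPa

170 MPa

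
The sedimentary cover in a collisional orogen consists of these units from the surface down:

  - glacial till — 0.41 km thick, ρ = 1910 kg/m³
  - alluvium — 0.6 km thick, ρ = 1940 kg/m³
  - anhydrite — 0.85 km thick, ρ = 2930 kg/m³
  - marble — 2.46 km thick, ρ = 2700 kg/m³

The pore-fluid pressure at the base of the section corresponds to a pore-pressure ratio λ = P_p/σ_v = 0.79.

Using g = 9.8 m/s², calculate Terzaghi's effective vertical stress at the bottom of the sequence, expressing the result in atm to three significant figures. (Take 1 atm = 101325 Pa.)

Overburden (lithostatic) stress σ_v:
glacial till: 1910 kg/m³ × 9.8 m/s² × 410 m = 7.674×10^6 Pa = 7.674 MPa
alluvium: 1940 kg/m³ × 9.8 m/s² × 600 m = 1.141×10^7 Pa = 11.41 MPa
anhydrite: 2930 kg/m³ × 9.8 m/s² × 850 m = 2.441×10^7 Pa = 24.41 MPa
marble: 2700 kg/m³ × 9.8 m/s² × 2460 m = 6.509×10^7 Pa = 65.09 MPa
Total = 7.674 + 11.41 + 24.41 + 65.09 = 108.58 MPa
Pore pressure P_p = λ·σ_v = 0.79 × 108.6 MPa = 85.78 MPa
Effective stress σ' = σ_v − P_p = 108.6 − 85.78 = 22.802 MPa = 225.04 atm

225 atm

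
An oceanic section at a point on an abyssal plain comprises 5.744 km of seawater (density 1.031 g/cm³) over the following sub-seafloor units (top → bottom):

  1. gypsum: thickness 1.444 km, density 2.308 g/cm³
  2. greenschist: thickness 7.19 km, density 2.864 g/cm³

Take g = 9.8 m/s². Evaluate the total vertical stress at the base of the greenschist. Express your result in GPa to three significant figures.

seawater: 1031 kg/m³ × 9.8 m/s² × 5744 m = 5.804×10^7 Pa = 0.05804 GPa
gypsum: 2308 kg/m³ × 9.8 m/s² × 1444 m = 3.266×10^7 Pa = 0.03266 GPa
greenschist: 2864 kg/m³ × 9.8 m/s² × 7190 m = 2.018×10^8 Pa = 0.2018 GPa
Total = 0.05804 + 0.03266 + 0.2018 = 0.29250 GPa

0.293 GPa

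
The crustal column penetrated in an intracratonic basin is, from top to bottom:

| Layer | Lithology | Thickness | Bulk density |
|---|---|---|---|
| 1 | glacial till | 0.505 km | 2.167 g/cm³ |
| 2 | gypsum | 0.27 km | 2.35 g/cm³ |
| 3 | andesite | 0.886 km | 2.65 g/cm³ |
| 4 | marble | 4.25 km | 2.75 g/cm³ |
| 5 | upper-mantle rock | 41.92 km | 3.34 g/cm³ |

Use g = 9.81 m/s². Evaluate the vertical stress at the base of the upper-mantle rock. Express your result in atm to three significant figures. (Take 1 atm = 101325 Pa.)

15100 atm

glacial till: 2167 kg/m³ × 9.81 m/s² × 505 m = 1.074×10^7 Pa = 106.0 atm
gypsum: 2350 kg/m³ × 9.81 m/s² × 270 m = 6.224×10^6 Pa = 61.43 atm
andesite: 2650 kg/m³ × 9.81 m/s² × 886 m = 2.303×10^7 Pa = 227.3 atm
marble: 2750 kg/m³ × 9.81 m/s² × 4250 m = 1.147×10^8 Pa = 1132 atm
upper-mantle rock: 3340 kg/m³ × 9.81 m/s² × 41920 m = 1.374×10^9 Pa = 13556 atm
Total = 106.0 + 61.43 + 227.3 + 1132 + 13556 = 15082 atm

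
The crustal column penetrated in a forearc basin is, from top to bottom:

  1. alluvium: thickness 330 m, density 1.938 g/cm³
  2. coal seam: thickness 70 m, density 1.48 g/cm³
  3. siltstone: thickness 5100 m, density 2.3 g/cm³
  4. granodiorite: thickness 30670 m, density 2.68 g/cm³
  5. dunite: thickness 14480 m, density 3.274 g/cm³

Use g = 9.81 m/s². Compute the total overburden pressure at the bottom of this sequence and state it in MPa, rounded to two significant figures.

1400 MPa

alluvium: 1938 kg/m³ × 9.81 m/s² × 330 m = 6.274×10^6 Pa = 6.274 MPa
coal seam: 1480 kg/m³ × 9.81 m/s² × 70 m = 1.016×10^6 Pa = 1.016 MPa
siltstone: 2300 kg/m³ × 9.81 m/s² × 5100 m = 1.151×10^8 Pa = 115.1 MPa
granodiorite: 2680 kg/m³ × 9.81 m/s² × 30670 m = 8.063×10^8 Pa = 806.3 MPa
dunite: 3274 kg/m³ × 9.81 m/s² × 14480 m = 4.651×10^8 Pa = 465.1 MPa
Total = 6.274 + 1.016 + 115.1 + 806.3 + 465.1 = 1393.8 MPa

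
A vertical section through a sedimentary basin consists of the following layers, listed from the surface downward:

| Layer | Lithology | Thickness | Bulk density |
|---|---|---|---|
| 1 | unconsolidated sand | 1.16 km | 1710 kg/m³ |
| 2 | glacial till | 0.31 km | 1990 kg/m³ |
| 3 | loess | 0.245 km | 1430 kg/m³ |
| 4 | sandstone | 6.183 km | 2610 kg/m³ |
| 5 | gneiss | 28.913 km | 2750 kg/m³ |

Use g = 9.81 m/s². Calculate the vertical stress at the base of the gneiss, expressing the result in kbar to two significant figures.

unconsolidated sand: 1710 kg/m³ × 9.81 m/s² × 1160 m = 1.946×10^7 Pa = 0.1946 kbar
glacial till: 1990 kg/m³ × 9.81 m/s² × 310 m = 6.052×10^6 Pa = 0.06052 kbar
loess: 1430 kg/m³ × 9.81 m/s² × 245 m = 3.437×10^6 Pa = 0.03437 kbar
sandstone: 2610 kg/m³ × 9.81 m/s² × 6183 m = 1.583×10^8 Pa = 1.583 kbar
gneiss: 2750 kg/m³ × 9.81 m/s² × 28913 m = 7.800×10^8 Pa = 7.800 kbar
Total = 0.1946 + 0.06052 + 0.03437 + 1.583 + 7.800 = 9.6726 kbar

9.7 kbar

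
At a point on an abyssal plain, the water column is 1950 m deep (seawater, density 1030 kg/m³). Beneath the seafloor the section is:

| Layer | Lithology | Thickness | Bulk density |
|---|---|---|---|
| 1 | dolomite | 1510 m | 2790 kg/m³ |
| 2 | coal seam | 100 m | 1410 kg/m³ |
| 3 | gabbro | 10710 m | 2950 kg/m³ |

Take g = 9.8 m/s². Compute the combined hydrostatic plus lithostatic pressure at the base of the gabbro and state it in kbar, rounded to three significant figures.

3.72 kbar

seawater: 1030 kg/m³ × 9.8 m/s² × 1950 m = 1.968×10^7 Pa = 0.1968 kbar
dolomite: 2790 kg/m³ × 9.8 m/s² × 1510 m = 4.129×10^7 Pa = 0.4129 kbar
coal seam: 1410 kg/m³ × 9.8 m/s² × 100 m = 1.382×10^6 Pa = 0.01382 kbar
gabbro: 2950 kg/m³ × 9.8 m/s² × 10710 m = 3.096×10^8 Pa = 3.096 kbar
Total = 0.1968 + 0.4129 + 0.01382 + 3.096 = 3.7198 kbar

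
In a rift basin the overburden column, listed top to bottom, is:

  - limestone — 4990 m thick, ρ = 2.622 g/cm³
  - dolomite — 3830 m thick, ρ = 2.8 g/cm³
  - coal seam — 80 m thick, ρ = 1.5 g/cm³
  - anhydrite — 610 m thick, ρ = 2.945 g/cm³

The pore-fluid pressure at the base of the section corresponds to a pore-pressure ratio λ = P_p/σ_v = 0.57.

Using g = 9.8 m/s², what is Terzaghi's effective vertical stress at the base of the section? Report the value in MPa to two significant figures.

110 MPa

Overburden (lithostatic) stress σ_v:
limestone: 2622 kg/m³ × 9.8 m/s² × 4990 m = 1.282×10^8 Pa = 128.2 MPa
dolomite: 2800 kg/m³ × 9.8 m/s² × 3830 m = 1.051×10^8 Pa = 105.1 MPa
coal seam: 1500 kg/m³ × 9.8 m/s² × 80 m = 1.176×10^6 Pa = 1.176 MPa
anhydrite: 2945 kg/m³ × 9.8 m/s² × 610 m = 1.761×10^7 Pa = 17.61 MPa
Total = 128.2 + 105.1 + 1.176 + 17.61 = 252.10 MPa
Pore pressure P_p = λ·σ_v = 0.57 × 252.1 MPa = 143.7 MPa
Effective stress σ' = σ_v − P_p = 252.1 − 143.7 = 108.40 MPa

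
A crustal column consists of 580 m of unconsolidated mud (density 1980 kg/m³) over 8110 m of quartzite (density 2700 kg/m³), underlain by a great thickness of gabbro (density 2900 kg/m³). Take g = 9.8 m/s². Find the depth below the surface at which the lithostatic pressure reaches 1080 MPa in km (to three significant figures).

Pressure at base of upper layers: 1980×9.8×580 + 2700×9.8×8110 = 2.258×10^8 Pa = 225.8 MPa
Remaining pressure to be supplied by gabbro: 1.080×10^9 − 2.258×10^8 = 8.542×10^8 Pa
Additional depth in gabbro = 8.542×10^8 Pa / (2900 kg/m³ × 9.8 m/s²) = 30055 m
Total depth = 8690 m + 30055 m = 38745 m
= 38.745 km

38.7 km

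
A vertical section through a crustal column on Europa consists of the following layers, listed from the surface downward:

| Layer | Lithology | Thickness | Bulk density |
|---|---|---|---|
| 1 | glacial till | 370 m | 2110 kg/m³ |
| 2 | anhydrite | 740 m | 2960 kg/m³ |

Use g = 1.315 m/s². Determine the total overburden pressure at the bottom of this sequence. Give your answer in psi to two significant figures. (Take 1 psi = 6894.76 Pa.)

570 psi

glacial till: 2110 kg/m³ × 1.315 m/s² × 370 m = 1.027×10^6 Pa = 148.9 psi
anhydrite: 2960 kg/m³ × 1.315 m/s² × 740 m = 2.880×10^6 Pa = 417.8 psi
Total = 148.9 + 417.8 = 566.66 psi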